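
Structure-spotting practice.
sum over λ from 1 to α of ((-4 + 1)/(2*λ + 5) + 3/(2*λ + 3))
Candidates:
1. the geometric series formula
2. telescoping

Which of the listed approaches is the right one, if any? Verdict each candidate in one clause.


Best approach: telescoping — spot the paired structure — each term adds 3/(2*λ + 3) and subtracts its successor value, which the next term restores: the definition of a telescoping chain.
- the geometric series formula: no single multiplier carries one term to the next throughout the sum.
- telescoping — applicable, and directly so.


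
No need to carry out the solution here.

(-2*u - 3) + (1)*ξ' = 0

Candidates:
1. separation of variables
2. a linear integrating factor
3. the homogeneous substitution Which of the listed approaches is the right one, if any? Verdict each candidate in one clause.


Diagnosis: no special technique — the slope is a function of u alone, so integrate both sides directly.
- separation of variables: with no unknown in the slope, separating variables is a formality — the equation integrates directly.
- a linear integrating factor: with the unknown absent the integrating factor is a formality; direct integration is the working structure.
- the homogeneous substitution: the ratio substitution does not collapse this equation.


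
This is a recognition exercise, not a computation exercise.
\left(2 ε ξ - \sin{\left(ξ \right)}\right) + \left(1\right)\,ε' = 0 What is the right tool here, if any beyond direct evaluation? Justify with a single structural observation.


Best approach: a linear integrating factor — linear in the unknown with genuine forcing: multiply through by the exponential of the integrated coefficient and the left side closes into one derivative.


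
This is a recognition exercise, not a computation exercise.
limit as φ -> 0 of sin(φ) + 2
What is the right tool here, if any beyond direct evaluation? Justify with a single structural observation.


Best approach: no special technique — nothing blocks direct substitution at 0: plug in and finish.


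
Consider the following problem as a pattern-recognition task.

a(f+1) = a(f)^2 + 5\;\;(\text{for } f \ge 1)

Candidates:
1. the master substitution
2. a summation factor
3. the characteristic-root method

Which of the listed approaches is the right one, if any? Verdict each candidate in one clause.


Verdict: no special technique — this one you iterate or analyze qualitatively: the nonlinearity defeats linear solution methods.
- the master substitution: with no divided-index recursive call, reindexing by powers of a base buys nothing.
- a summation factor: the recursion is nonlinear — outside the first-order linear family a summation factor addresses.
- the characteristic-root method — the recursion is nonlinear in the sequence values, so no linear-modes ansatz applies.


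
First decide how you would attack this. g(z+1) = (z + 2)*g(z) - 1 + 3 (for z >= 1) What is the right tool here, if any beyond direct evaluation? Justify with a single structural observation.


Best approach: a summation factor — normalize by the running product of z + 2: the left side becomes a difference, and differences sum.


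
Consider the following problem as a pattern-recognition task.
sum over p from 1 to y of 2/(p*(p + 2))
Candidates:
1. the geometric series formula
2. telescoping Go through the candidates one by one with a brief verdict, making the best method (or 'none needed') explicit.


Verdict: telescoping — rewrite 2/(p*(p + 2)) as simple fractions and successive terms eat each other — only the edges survive.
- the geometric series formula: dividing successive terms gives an index-dependent quantity, not a constant.
- telescoping: a fit — the right tool for this form.


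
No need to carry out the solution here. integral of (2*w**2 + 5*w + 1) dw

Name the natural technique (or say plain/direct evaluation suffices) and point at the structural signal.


Method: no special technique — the integrand is a sum of constant multiples of powers of w — integrate term by term.


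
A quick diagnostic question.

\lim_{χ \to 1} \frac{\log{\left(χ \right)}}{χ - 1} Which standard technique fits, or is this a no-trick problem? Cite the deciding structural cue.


Verdict: l'Hôpital's rule (0/0) — plug in 1: top and bottom both hit zero, so differentiate each and retry. A first-order expansion at the point is an equally standard path; the rule packages it.


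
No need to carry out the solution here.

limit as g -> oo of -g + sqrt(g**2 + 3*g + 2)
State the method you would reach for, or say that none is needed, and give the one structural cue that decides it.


Diagnosis: conjugate multiplication — infinity minus infinity with a radical in play — multiply by the conjugate so the divergences of sqrt(g**2 + 3*g + 2) and g annihilate.


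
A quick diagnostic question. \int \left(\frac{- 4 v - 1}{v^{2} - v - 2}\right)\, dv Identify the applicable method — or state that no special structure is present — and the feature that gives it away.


Method: partial fractions — rational integrand, reducible denominator v^{2} - v - 2: decompose first, integrate second.


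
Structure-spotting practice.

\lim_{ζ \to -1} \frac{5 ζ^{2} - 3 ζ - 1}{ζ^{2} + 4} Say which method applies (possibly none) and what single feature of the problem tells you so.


Technique: no special technique — the expression is continuous at -1 — substitute and evaluate; no indeterminate form appears.


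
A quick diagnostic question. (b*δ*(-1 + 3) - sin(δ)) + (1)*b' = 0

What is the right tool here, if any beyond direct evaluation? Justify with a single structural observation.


Method: a linear integrating factor — linear in the unknown with genuine forcing: multiply through by the exponential of the integrated coefficient and the left side closes into one derivative.


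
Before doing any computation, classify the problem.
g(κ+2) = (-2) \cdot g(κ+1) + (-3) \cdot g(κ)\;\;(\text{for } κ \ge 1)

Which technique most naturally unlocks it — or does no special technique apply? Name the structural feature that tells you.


Best approach: the characteristic-root method — no index-dependence in the weights and nothing inhomogeneous: classic characteristic-equation setup.


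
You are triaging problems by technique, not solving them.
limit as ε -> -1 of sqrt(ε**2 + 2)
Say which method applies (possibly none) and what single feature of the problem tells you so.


Method: no special technique — nothing blocks direct substitution at -1: plug in and finish.


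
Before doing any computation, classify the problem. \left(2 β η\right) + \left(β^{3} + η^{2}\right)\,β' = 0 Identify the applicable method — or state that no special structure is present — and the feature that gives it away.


Technique: the exact-equation method — the compatibility test passes: the β-derivative of 2 β η matches the η-derivative of β^{3} + η^{2}, so integrate a potential.


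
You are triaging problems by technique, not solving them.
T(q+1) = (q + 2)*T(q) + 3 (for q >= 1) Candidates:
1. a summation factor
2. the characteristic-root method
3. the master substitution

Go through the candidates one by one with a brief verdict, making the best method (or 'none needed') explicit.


Verdict: a summation factor — first-order linear but the coefficient q + 2 moves with the index — divide by the cumulative product and telescope.
- a summation factor: a fit — the right tool for this form.
- the characteristic-root method — the coefficients change with the index, which the root method cannot absorb.
- the master substitution — this is shift-type recursion, outside the divide-and-conquer template.


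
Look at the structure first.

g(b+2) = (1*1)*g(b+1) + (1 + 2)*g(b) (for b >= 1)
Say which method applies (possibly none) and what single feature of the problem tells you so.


Method: the characteristic-root method — constant coefficients and linearity mean the ansatz r^b reduces it to solving the characteristic polynomial.


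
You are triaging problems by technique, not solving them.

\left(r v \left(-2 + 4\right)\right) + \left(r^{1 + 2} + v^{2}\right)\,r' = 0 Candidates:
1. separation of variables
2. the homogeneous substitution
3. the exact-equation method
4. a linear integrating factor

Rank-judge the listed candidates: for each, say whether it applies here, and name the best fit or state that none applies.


Technique: the exact-equation method — because the two cross partials coincide, the form is conservative as written — recover its potential in (v, r).
- separation of variables — no algebra isolates the independent variable on one side and the unknown on the other.
- the homogeneous substitution: solved for the derivative, the right side changes under joint scaling of the two variables.
- the exact-equation method: applicable, and directly so.
- a linear integrating factor — the unknown enters nonlinearly (through a power, a denominator, or a transcendental function), which the linear integrating-factor recipe cannot absorb as-is — any repair would come from a preliminary substitution, not the factor.


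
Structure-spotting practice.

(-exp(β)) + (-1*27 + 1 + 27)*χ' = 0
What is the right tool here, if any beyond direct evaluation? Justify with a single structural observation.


Verdict: no special technique — solved for the derivative, χ never appears on the right — this is a direct integration in β, not a differential-equations problem at heart.


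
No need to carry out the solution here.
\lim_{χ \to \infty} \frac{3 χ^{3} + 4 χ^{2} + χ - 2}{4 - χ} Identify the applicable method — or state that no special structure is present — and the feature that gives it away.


Verdict: dominant-term comparison — divide by the highest power of χ present: lower-order terms vanish and the dominant ratio remains. As a single quotient, the ∞/∞ shape would yield to repeated differentiation as well — the growth comparison gets there in one look.


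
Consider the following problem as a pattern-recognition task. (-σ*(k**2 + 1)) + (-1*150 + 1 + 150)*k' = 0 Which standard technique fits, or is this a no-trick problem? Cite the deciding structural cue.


Method: separation of variables — one side of the product carries the independent variable, the other the unknown — the textbook separation shape.


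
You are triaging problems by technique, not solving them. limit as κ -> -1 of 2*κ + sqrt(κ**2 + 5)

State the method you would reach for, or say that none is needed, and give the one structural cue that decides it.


Diagnosis: no special technique — the expression is continuous at -1 — substitute and evaluate; no indeterminate form appears.


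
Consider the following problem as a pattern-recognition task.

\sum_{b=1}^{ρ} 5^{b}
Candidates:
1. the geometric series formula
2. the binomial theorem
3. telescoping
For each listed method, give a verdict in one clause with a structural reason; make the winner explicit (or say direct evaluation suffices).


Best approach: the geometric series formula — consecutive terms stand in a fixed index-free ratio — the geometric sum formula closes it.
- the geometric series formula — applies; the problem has the shape this method handles.
- the binomial theorem: the terms do not reassemble into a binomial power.
- telescoping — computed from the summand as displayed, the partial sums build up without the pairwise collapse telescoping exploits.


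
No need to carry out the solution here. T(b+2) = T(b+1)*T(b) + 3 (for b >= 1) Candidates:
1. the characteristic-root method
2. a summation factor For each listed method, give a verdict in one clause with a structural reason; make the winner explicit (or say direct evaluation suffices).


Method: no special technique — nonlinear feedback in the recursion rules out every root- or factor-based technique.
- the characteristic-root method — the recursion is nonlinear in the sequence values, so no linear-modes ansatz applies.
- a summation factor — no summation factor applies — the rule is not linear in the sequence values.


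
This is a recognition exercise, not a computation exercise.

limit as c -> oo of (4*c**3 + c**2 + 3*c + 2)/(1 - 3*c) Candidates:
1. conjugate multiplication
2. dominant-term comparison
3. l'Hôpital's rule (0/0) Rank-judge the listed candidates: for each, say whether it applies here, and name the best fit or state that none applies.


Verdict: dominant-term comparison — divide through by the highest power of c; every lower-order term dies and the dominant terms decide the limit.
- conjugate multiplication: there is no infinity-minus-infinity radical difference to rationalize.
- dominant-term comparison — a fit — the right tool for this form.
- l'Hôpital's rule (0/0): as a single quotient the expression runs to ∞/∞ at the limit point — an at-infinity form of the rule would apply, though the leading-growth comparison is the direct reading.


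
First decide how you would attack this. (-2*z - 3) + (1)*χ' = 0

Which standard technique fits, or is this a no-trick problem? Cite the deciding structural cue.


Best approach: no special technique — solved for the derivative, no χ appears — this is antidifferentiation in z wearing ODE clothing.


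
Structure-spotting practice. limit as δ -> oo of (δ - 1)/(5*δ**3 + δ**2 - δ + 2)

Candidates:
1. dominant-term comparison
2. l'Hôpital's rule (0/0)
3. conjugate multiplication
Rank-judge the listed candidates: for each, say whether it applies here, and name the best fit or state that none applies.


Method: dominant-term comparison — growth-rate triage: the leading powers of δ decide the limit, everything else is noise.
- dominant-term comparison: yes — fits the structure here.
- l'Hôpital's rule (0/0): viewed as a single quotient this runs to ∞/∞, not the 0/0 clash this candidate addresses; an at-infinity variant of the rule would resolve it, but comparing leading growth reads the answer without differentiating.
- conjugate multiplication — no divergent radical difference is present for a conjugate pair to cancel.


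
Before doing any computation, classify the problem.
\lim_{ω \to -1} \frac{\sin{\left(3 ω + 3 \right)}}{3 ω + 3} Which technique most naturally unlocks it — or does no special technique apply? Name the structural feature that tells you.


Diagnosis: l'Hôpital's rule (0/0) — plug in -1: top and bottom both hit zero, so differentiate each and retry. One could equally expand both pieces locally and compare leading terms; the rule does that in one stroke.


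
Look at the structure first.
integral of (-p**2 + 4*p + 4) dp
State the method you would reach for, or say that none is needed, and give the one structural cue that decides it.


Best approach: no special technique — a term-by-term power-rule job in p; no substitution or rearrangement earns its keep here.


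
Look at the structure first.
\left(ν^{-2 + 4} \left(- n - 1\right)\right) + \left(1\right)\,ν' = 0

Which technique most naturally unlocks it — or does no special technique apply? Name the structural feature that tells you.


Technique: separation of variables — separating collects all ν-dependence with the derivative and leaves all n-dependence opposite: variables separate.


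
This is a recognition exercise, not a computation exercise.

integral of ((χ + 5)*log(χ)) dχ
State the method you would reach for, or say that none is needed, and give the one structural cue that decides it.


Technique: integration by parts — logs resist antidifferentiation but differentiate beautifully; pair log(χ) with the polynomial χ + 5 via parts.


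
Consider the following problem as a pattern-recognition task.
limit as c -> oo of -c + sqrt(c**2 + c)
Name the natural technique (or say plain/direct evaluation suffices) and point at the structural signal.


Technique: conjugate multiplication — two divergent pieces with a minus sign between them and a radical in the mix: rationalize sqrt(c**2 + c) - c before any limit law applies.


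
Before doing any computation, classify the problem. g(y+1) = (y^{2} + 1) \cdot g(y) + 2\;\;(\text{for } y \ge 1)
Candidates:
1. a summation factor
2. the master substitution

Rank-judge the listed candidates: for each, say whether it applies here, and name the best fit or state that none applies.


Best approach: a summation factor — because the multiplier y^{2} + 1 is index-dependent, divide through by its running product and sum the resulting differences.
- a summation factor: applies; the problem has the shape this method handles.
- the master substitution — no fixed divisor shrinks the index between calls.


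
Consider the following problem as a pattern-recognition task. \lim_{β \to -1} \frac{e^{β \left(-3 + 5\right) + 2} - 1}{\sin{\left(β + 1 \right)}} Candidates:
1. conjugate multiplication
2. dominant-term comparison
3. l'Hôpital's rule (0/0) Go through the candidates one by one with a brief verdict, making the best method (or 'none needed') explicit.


Best approach: l'Hôpital's rule (0/0) — both numerator and denominator vanish at -1: the genuine 0/0 indeterminate that l'Hôpital exists for. The standard small-argument limits would also carry it; the rule is the systematic route.
- conjugate multiplication: no divergent radical difference is present for a conjugate pair to cancel.
- dominant-term comparison: this is not a rational comparison of growth rates at infinity.
- l'Hôpital's rule (0/0) — applicable, and directly so.


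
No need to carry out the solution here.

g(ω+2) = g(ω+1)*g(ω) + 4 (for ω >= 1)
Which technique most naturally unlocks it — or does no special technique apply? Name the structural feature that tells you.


Method: no special technique — the sequence value feeds back through itself nonlinearly — linear superposition fails, and every superposition-based closed form fails with it.


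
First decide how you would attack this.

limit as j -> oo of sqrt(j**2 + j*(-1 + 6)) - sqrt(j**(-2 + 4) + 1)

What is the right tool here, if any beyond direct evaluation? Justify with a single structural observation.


Verdict: conjugate multiplication — two divergent pieces with a minus sign between them and a radical in the mix: rationalize sqrt(j**2 + j*(-1 + 6)) - sqrt(j**(-2 + 4) + 1) before any limit law applies.


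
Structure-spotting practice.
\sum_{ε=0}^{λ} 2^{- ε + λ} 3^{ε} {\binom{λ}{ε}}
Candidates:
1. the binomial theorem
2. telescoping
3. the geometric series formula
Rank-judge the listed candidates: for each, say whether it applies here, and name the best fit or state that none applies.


Technique: the binomial theorem — {\binom{λ}{ε}} weighting matched powers of 3 and 2 is the expanded form of (3 + 2)^λ — fold it back up.
- the binomial theorem — yes, a natural case for it.
- telescoping: writing out consecutive terms as given produces no pairwise cancellation.
- the geometric series formula: consecutive terms are not related by a fixed multiplier.


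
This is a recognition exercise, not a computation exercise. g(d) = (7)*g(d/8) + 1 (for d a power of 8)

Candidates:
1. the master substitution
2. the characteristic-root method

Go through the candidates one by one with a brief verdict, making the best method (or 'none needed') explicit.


Technique: the master substitution — index division is the fingerprint: d/8 in the recursive call means substitute d = 8^m.
- the master substitution: applies; the problem has the shape this method handles.
- the characteristic-root method: the recursion divides its index rather than shifting it — outside the constant-shift family the root method covers.


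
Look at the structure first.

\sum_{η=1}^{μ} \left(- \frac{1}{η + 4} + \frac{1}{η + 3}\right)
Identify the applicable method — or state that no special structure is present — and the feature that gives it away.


Technique: telescoping — difference-of-shifts structure (each term adds \frac{1}{η + 3}, then subtracts its one-index-advanced value, which the following term adds back) leaves only the first and last pieces standing.


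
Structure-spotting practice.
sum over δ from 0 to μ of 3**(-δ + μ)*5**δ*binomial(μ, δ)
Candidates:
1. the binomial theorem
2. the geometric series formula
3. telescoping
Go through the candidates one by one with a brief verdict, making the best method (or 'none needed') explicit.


Best approach: the binomial theorem — the summand is term δ of a binomial expansion in 5 and 3; the whole sum is a single power.
- the binomial theorem — applies; the problem has the shape this method handles.
- the geometric series formula — the term-to-term ratio changes with the index, so the geometric formula cannot close it.
- telescoping: the summand is not presented as a shifted difference — a telescoping rewrite may exist, but the displayed structure does not offer one.


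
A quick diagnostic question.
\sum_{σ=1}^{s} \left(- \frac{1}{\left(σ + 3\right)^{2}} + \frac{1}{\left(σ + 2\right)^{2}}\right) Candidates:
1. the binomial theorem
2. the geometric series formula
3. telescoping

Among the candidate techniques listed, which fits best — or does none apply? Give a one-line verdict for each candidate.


Method: telescoping — difference-of-shifts structure (each term adds \frac{1}{\left(σ + 2\right)^{2}}, then subtracts its one-index-advanced value, which the following term adds back) leaves only the first and last pieces standing.
- the binomial theorem — the terms do not reassemble into a binomial power.
- the geometric series formula: consecutive terms are not related by a fixed multiplier.
- telescoping — yes, a natural case for it.


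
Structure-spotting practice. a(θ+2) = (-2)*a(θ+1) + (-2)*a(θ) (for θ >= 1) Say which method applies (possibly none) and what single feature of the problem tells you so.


Best approach: the characteristic-root method — the recurrence is linear and homogeneous with constant coefficients, so the ansatz r^θ turns it into a polynomial equation for r.


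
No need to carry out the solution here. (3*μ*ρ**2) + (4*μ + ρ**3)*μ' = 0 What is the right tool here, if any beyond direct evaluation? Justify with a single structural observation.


Diagnosis: the exact-equation method — equality of cross partials is the green light — assemble the potential function term by term.


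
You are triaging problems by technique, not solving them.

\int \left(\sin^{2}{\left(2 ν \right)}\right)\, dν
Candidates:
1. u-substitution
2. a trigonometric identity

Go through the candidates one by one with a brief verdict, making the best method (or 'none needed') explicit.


Diagnosis: a trigonometric identity — \sin^{2}{\left(2 ν \right)} is an even power — the power-reduction identity rewrites it into first-degree cosines.
- u-substitution — no subexpression of the integrand pairs with its own derivative as a factor — individual terms may offer their own substitutions, but any change of variable covering the whole integral would have to be constructed from outside the expression.
- a trigonometric identity — applicable, and directly so.


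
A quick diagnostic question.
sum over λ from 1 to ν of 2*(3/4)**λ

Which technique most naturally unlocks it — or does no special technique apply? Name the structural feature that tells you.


Verdict: the geometric series formula — consecutive terms stand in a fixed index-free ratio — the geometric sum formula closes it.


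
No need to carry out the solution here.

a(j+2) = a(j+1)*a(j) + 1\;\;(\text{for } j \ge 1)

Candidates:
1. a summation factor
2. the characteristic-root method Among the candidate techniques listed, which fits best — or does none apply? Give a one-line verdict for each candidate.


Technique: no special technique — the recurrence is nonlinear in the sequence values; study it directly, no linear machinery applies.
- a summation factor — the recursion is nonlinear — outside the first-order linear family a summation factor addresses.
- the characteristic-root method: nonlinearity rules out exponential-mode superposition from the start.


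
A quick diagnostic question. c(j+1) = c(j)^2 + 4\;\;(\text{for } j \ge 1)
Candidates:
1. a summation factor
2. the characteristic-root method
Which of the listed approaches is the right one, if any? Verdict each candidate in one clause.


Method: no special technique — each new value is a nonlinear function of earlier ones — scaling arguments and superposition both fail.
- a summation factor — the recursion is nonlinear — outside the first-order linear family a summation factor addresses.
- the characteristic-root method — nonlinearity rules out exponential-mode superposition from the start.


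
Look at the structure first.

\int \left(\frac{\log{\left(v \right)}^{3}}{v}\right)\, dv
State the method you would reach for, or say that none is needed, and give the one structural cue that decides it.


Best approach: u-substitution — collected, the integrand has one factor that is, up to a constant, the derivative of an inner expression the rest depends on — substitute for that inner expression.


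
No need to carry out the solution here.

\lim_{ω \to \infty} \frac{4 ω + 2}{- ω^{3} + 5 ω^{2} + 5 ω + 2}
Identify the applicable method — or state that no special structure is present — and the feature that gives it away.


Method: dominant-term comparison — as ω grows, only the highest-degree terms matter — compare leading terms and read the limit off. l'Hôpital's at-infinity variant applies to the expression viewed as a single quotient; the leading-term comparison is the direct route.


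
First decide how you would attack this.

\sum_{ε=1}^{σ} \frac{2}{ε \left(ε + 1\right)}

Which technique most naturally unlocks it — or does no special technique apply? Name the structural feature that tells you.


Method: telescoping — integer-spaced poles in \frac{2}{ε \left(ε + 1\right)} are the telescoping signature in disguise.


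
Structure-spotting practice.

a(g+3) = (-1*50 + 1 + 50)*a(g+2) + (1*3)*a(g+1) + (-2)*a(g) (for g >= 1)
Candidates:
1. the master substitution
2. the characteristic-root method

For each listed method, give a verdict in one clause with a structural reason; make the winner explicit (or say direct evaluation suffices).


Best approach: the characteristic-root method — fixed numeric weights on consecutive terms and no forcing term added: the root method in its home territory.
- the master substitution — with no divided-index recursive call, reindexing by powers of a base buys nothing.
- the characteristic-root method: yes, a natural case for it.


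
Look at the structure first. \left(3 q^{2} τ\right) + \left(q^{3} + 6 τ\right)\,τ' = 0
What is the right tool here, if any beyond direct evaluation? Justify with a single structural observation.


Diagnosis: the exact-equation method — the mixed-partials test passes for 3 q^{2} τ and q^{3} + 6 τ, so a potential function exists as presented.


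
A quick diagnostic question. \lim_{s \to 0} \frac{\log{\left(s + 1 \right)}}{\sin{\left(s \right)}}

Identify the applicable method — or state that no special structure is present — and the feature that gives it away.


Diagnosis: l'Hôpital's rule (0/0) — the 0/0 form at 0 is the signature situation for l'Hôpital's rule. Known elementary limits would finish this too — the rule just bypasses the case analysis.


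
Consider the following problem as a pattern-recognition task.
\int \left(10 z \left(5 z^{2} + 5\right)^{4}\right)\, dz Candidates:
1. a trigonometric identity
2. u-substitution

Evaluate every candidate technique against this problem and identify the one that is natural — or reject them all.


Verdict: u-substitution — a chain-rule shadow: 10 z alongside a function of 5 z^{2} + 5 means u = 5 z^{2} + 5 unwinds the composition in one step. Brute-force expansion works too — the substitution sees the structure instead of grinding through terms.
- a trigonometric identity — with no trigonometric functions present, identity rewriting has no target.
- u-substitution — a fit — the right tool for this form.


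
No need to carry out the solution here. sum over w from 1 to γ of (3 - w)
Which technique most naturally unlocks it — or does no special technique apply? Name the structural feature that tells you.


Method: no special technique — Faulhaber territory: sum each constant-multiple power of w with its closed-form formula, no trick required.


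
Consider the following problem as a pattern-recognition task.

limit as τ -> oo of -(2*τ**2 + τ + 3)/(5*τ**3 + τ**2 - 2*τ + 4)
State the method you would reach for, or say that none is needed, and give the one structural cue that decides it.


Verdict: dominant-term comparison — divide by the highest power of τ present: lower-order terms vanish and the dominant ratio remains. Viewed as a single quotient this is an ∞/∞ form — an at-infinity application of l'Hôpital's rule would also resolve it; comparing leading growth reads the answer without differentiating.


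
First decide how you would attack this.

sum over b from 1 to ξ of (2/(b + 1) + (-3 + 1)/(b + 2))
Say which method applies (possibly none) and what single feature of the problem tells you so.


Best approach: telescoping — write out three consecutive terms and watch the interior cancel: the advanced copy one term subtracts reappears as the very next term's leading piece, pair after pair.


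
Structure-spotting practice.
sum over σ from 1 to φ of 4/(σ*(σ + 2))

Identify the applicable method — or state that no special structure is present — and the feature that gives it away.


Best approach: telescoping — after splitting 4/(σ*(σ + 2)) into partial fractions, the pieces are shifted copies of one function and cancel telescopically.


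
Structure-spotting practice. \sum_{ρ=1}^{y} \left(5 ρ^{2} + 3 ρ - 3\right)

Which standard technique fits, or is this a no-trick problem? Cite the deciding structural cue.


Verdict: no special technique — the sum is polynomial through and through; closed forms for each power of ρ finish it directly.


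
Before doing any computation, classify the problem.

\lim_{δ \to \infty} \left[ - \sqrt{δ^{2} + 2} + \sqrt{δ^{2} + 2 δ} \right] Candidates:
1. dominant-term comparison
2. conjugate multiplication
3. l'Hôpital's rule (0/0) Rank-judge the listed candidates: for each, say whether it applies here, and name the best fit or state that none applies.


Best approach: conjugate multiplication — turning the difference into a conjugate-rationalized ratio makes the limit readable.
- dominant-term comparison — this is not a rational comparison of growth rates at infinity.
- conjugate multiplication: a fit — the right tool for this form.
- l'Hôpital's rule (0/0): substitution produces ∞ − ∞ rather than a vanishing quotient; the rule needs a 0/0 ratio to act on.


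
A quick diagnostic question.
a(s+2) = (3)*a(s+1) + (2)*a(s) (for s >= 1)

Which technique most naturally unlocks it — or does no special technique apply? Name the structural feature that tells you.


Diagnosis: the characteristic-root method — the recurrence treats every index alike (constant coefficients, no forcing) — precisely the regime where r^s trials close it.


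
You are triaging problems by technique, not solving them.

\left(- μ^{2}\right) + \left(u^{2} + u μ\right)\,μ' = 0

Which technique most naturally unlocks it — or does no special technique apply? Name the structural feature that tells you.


Best approach: the homogeneous substitution — scaling u and μ together leaves the slope fixed — it depends only on μ/u, so substitute the ratio. A Bernoulli substitution after rearrangement (possibly exchanging dependent and independent variable) is a fair alternative; the homogeneous route works on the equation as it stands.


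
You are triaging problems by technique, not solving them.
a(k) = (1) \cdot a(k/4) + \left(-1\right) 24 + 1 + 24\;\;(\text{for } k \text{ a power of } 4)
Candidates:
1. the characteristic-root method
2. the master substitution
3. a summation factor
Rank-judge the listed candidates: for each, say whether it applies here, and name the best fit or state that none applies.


Diagnosis: the master substitution — the argument shrinks by the factor 4, so measure the index on a logarithmic scale and the recursion becomes a shift.
- the characteristic-root method: the recursion divides its index rather than shifting it — outside the constant-shift family the root method covers.
- the master substitution — yes, a natural case for it.
- a summation factor: the recursion divides its index rather than shifting it — there is no previous-term chain for a summation factor to telescope.


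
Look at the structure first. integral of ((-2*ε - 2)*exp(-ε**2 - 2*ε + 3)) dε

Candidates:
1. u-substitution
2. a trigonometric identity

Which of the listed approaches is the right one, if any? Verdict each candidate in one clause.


Technique: u-substitution — structure check: outer function, inner expression -ε**2 - 2*ε + 3, inner derivative as a factor — the classic u = -ε**2 - 2*ε + 3 pattern.
- u-substitution: applies; the problem has the shape this method handles.
- a trigonometric identity: there is no trigonometric structure at all — the integrand carries no sine or cosine to rewrite.


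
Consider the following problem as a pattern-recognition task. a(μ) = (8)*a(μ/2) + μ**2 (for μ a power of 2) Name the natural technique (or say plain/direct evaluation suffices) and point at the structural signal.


Method: the master substitution — divide-the-index recursion (μ/2 inside the call) straightens out once the index is rewritten as 2^m.


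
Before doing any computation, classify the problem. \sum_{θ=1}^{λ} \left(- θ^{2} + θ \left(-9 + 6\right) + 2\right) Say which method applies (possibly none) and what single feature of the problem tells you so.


Diagnosis: no special technique — constant-multiple powers of θ with no cancellation partners and no common ratio — use the standard power-sum formulas.


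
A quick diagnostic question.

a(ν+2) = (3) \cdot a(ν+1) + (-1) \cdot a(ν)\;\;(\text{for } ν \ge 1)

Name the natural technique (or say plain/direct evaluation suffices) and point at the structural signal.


Diagnosis: the characteristic-root method — shift-invariance with fixed coefficients calls for exponential trials; the characteristic polynomial finds every r^ν.


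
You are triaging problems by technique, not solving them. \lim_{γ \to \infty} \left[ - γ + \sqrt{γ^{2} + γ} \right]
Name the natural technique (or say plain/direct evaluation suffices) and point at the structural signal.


Method: conjugate multiplication — two divergent pieces with a minus sign between them and a radical in the mix: rationalize \sqrt{γ^{2} + γ} - γ before any limit law applies.


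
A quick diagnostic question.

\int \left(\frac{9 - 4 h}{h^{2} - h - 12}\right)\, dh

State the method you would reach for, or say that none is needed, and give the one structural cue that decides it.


Verdict: partial fractions — rational integrand, reducible denominator h^{2} - h - 12: decompose first, integrate second.


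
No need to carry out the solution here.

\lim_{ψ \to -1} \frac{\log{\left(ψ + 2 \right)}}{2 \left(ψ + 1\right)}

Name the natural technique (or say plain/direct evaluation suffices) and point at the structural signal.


Method: l'Hôpital's rule (0/0) — both numerator and denominator vanish at -1: the genuine 0/0 indeterminate that l'Hôpital exists for. A first-order expansion at the point is an equally standard path; the rule packages it.


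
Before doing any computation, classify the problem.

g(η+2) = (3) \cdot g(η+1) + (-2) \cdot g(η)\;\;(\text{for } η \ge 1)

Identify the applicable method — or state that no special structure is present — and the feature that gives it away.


Diagnosis: the characteristic-root method — every coefficient is a fixed number and the forcing is zero — substitute r^η and read off the root equation.


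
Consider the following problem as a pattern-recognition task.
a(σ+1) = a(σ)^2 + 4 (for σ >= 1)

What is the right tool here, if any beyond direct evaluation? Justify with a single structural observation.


Verdict: no special technique — the recurrence is nonlinear in the sequence values; study it directly, no linear machinery applies.


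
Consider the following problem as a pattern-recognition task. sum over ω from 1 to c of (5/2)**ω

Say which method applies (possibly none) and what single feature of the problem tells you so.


Diagnosis: the geometric series formula — check a ratio of consecutive terms: it is 5/2, independent of the index, so the geometric formula closes the sum.


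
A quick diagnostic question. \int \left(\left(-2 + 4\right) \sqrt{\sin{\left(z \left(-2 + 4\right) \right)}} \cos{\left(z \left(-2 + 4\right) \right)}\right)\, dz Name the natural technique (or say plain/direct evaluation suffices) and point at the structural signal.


Diagnosis: u-substitution — collected, the integrand has one factor that is, up to a constant, the derivative of an inner expression the rest depends on — substitute for that inner expression.


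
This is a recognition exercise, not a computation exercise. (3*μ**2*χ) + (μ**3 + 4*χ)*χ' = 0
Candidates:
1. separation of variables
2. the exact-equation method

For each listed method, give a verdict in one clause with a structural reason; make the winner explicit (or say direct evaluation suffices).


Verdict: the exact-equation method — check exactness first: here it holds (3*μ**2*χ, μ**3 + 4*χ have matching cross partials), so no integrating factor is needed.
- separation of variables — no division isolates the independent variable from the unknown.
- the exact-equation method — yes, a natural case for it.


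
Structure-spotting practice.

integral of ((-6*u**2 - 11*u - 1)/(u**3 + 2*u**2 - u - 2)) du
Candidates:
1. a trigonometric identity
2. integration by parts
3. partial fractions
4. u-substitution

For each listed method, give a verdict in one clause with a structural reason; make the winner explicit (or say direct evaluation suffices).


Verdict: partial fractions — u**3 + 2*u**2 - u - 2 splits into linear pieces, so the quotient is a sum of simple fractions — decompose before integrating.
- a trigonometric identity: with no trigonometric functions present, identity rewriting has no target.
- integration by parts: the nonconstant-polynomial-times-standard-kernel pattern (an exp, sine, cosine, or logarithm partner) is absent.
- partial fractions — yes — fits the structure here.
- u-substitution — no subexpression of the integrand pairs with its own derivative as a factor — individual terms may offer their own substitutions, but any change of variable covering the whole integral would have to be constructed from outside the expression.


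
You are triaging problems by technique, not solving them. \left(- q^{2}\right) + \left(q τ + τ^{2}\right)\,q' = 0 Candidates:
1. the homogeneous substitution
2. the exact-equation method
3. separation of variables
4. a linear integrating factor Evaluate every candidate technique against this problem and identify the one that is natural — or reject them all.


Best approach: the homogeneous substitution — the slope's numerator and denominator have matching total degree, so it depends only on q/τ and the ratio substitution collapses it. Rewriting — with the variables' roles exchanged where the shape demands it — would expose a Bernoulli structure too; the homogeneous substitution simply reads the degrees directly.
- the homogeneous substitution — yes — fits the structure here.
- the exact-equation method — the mixed-partials test fails on this split — it is not an exact differential as presented.
- separation of variables — no division isolates the independent variable from the unknown.
- a linear integrating factor — a nonlinear term in the unknown puts this outside the integrating-factor template.
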